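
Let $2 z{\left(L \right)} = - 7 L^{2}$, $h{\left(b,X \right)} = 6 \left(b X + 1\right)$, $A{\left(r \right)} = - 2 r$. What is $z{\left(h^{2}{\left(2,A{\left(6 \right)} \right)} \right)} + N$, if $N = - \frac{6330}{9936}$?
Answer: $- \frac{2102058134111}{1656} \approx -1.2694 \cdot 10^{9}$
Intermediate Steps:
$h{\left(b,X \right)} = 6 + 6 X b$ ($h{\left(b,X \right)} = 6 \left(X b + 1\right) = 6 \left(1 + X b\right) = 6 + 6 X b$)
$N = - \frac{1055}{1656}$ ($N = \left(-6330\right) \frac{1}{9936} = - \frac{1055}{1656} \approx -0.63708$)
$z{\left(L \right)} = - \frac{7 L^{2}}{2}$ ($z{\left(L \right)} = \frac{\left(-7\right) L^{2}}{2} = - \frac{7 L^{2}}{2}$)
$z{\left(h^{2}{\left(2,A{\left(6 \right)} \right)} \right)} + N = - \frac{7 \left(\left(6 + 6 \left(\left(-2\right) 6\right) 2\right)^{2}\right)^{2}}{2} - \frac{1055}{1656} = - \frac{7 \left(\left(6 + 6 \left(-12\right) 2\right)^{2}\right)^{2}}{2} - \frac{1055}{1656} = - \frac{7 \left(\left(6 - 144\right)^{2}\right)^{2}}{2} - \frac{1055}{1656} = - \frac{7 \left(\left(-138\right)^{2}\right)^{2}}{2} - \frac{1055}{1656} = - \frac{7 \cdot 19044^{2}}{2} - \frac{1055}{1656} = \left(- \frac{7}{2}\right) 362673936 - \frac{1055}{1656} = -1269358776 - \frac{1055}{1656} = - \frac{2102058134111}{1656}$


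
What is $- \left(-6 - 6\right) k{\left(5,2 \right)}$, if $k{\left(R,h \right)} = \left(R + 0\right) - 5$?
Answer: $0$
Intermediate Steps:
$k{\left(R,h \right)} = -5 + R$ ($k{\left(R,h \right)} = R - 5 = -5 + R$)
$- \left(-6 - 6\right) k{\left(5,2 \right)} = - \left(-6 - 6\right) \left(-5 + 5\right) = - \left(-12\right) 0 = \left(-1\right) 0 = 0$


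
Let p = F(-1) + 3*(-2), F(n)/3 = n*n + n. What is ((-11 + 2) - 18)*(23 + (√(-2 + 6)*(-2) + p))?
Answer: -351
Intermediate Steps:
F(n) = 3*n + 3*n² (F(n) = 3*(n*n + n) = 3*(n² + n) = 3*(n + n²) = 3*n + 3*n²)
p = -6 (p = 3*(-1)*(1 - 1) + 3*(-2) = 3*(-1)*0 - 6 = 0 - 6 = -6)
((-11 + 2) - 18)*(23 + (√(-2 + 6)*(-2) + p)) = ((-11 + 2) - 18)*(23 + (√(-2 + 6)*(-2) - 6)) = (-9 - 18)*(23 + (√4*(-2) - 6)) = -27*(23 + (2*(-2) - 6)) = -27*(23 + (-4 - 6)) = -27*(23 - 10) = -27*13 = -351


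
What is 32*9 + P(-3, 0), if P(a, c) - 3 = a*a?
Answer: 300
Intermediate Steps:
P(a, c) = 3 + a² (P(a, c) = 3 + a*a = 3 + a²)
32*9 + P(-3, 0) = 32*9 + (3 + (-3)²) = 288 + (3 + 9) = 288 + 12 = 300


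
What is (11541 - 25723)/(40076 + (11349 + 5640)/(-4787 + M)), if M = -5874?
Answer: -21599186/61033321 ≈ -0.35389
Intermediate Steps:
(11541 - 25723)/(40076 + (11349 + 5640)/(-4787 + M)) = (11541 - 25723)/(40076 + (11349 + 5640)/(-4787 - 5874)) = -14182/(40076 + 16989/(-10661)) = -14182/(40076 + 16989*(-1/10661)) = -14182/(40076 - 2427/1523) = -14182/61033321/1523 = -14182*1523/61033321 = -21599186/61033321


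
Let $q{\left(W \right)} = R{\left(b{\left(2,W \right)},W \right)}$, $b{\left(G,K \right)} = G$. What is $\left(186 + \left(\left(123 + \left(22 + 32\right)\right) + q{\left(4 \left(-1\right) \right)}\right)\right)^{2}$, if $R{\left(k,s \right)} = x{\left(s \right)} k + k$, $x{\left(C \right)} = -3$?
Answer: $128881$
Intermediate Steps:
$R{\left(k,s \right)} = - 2 k$ ($R{\left(k,s \right)} = - 3 k + k = - 2 k$)
$q{\left(W \right)} = -4$ ($q{\left(W \right)} = \left(-2\right) 2 = -4$)
$\left(186 + \left(\left(123 + \left(22 + 32\right)\right) + q{\left(4 \left(-1\right) \right)}\right)\right)^{2} = \left(186 + \left(\left(123 + \left(22 + 32\right)\right) - 4\right)\right)^{2} = \left(186 + \left(\left(123 + 54\right) - 4\right)\right)^{2} = \left(186 + \left(177 - 4\right)\right)^{2} = \left(186 + 173\right)^{2} = 359^{2} = 128881$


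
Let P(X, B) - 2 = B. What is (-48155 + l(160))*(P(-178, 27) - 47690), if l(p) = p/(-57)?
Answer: 43609735565/19 ≈ 2.2953e+9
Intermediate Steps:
l(p) = -p/57 (l(p) = p*(-1/57) = -p/57)
P(X, B) = 2 + B
(-48155 + l(160))*(P(-178, 27) - 47690) = (-48155 - 1/57*160)*((2 + 27) - 47690) = (-48155 - 160/57)*(29 - 47690) = -2744995/57*(-47661) = 43609735565/19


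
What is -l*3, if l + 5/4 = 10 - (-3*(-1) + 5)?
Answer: -9/4 ≈ -2.2500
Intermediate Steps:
l = ¾ (l = -5/4 + (10 - (-3*(-1) + 5)) = -5/4 + (10 - (3 + 5)) = -5/4 + (10 - 1*8) = -5/4 + (10 - 8) = -5/4 + 2 = ¾ ≈ 0.75000)
-l*3 = -1*¾*3 = -¾*3 = -9/4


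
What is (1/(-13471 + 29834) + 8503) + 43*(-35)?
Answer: 114508275/16363 ≈ 6998.0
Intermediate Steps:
(1/(-13471 + 29834) + 8503) + 43*(-35) = (1/16363 + 8503) - 1505 = 139134590/16363 - 1505 = 114508275/16363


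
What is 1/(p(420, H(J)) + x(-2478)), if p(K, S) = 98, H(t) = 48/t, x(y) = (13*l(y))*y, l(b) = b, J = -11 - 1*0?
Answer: 1/79826390 ≈ 1.2527e-8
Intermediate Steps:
J = -11 (J = -11 + 0 = -11)
x(y) = 13*y² (x(y) = (13*y)*y = 13*y²)
1/(p(420, H(J)) + x(-2478)) = 1/(98 + 13*(-2478)²) = 1/(98 + 13*6140484) = 1/(98 + 79826292) = 1/79826390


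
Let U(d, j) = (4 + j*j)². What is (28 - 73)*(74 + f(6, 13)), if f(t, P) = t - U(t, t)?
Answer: 68400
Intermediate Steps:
U(d, j) = (4 + j²)²
f(t, P) = t - (4 + t²)²
(28 - 73)*(74 + f(6, 13)) = (28 - 73)*(74 + (6 - (4 + 6²)²)) = -45*(74 + (6 - (4 + 36)²)) = -45*(74 + (6 - 1*40²)) = -45*(74 + (6 - 1*1600)) = -45*(74 + (6 - 1600)) = -45*(74 - 1594) = -45*(-1520) = 68400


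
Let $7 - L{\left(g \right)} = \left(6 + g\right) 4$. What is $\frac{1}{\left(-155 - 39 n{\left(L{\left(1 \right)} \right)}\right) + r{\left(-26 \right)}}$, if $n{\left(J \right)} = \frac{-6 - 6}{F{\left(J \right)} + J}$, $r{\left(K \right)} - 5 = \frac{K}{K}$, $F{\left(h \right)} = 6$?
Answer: $- \frac{5}{901} \approx -0.0055494$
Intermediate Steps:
$r{\left(K \right)} = 6$ ($r{\left(K \right)} = 5 + \frac{K}{K} = 5 + 1 = 6$)
$L{\left(g \right)} = -17 - 4 g$ ($L{\left(g \right)} = 7 - \left(6 + g\right) 4 = 7 - \left(24 + 4 g\right) = -17 - 4 g$)
$n{\left(J \right)} = - \frac{12}{6 + J}$ ($n{\left(J \right)} = \frac{-6 - 6}{6 + J} = - \frac{12}{6 + J}$)
$\frac{1}{\left(-155 - 39 n{\left(L{\left(1 \right)} \right)}\right) + r{\left(-26 \right)}} = \frac{1}{\left(-155 - 39 \left(- \frac{12}{6 - 21}\right)\right) + 6} = \frac{1}{\left(-155 - 39 \left(- \frac{12}{-15}\right)\right) + 6} = \frac{1}{\left(-155 - 39 \left(\left(-12\right) \left(- \frac{1}{15}\right)\right)\right) + 6} = \frac{1}{\left(-155 - \frac{156}{5}\right) + 6} = \frac{1}{- \frac{931}{5} + 6} = \frac{1}{- \frac{901}{5}} = - \frac{5}{901}$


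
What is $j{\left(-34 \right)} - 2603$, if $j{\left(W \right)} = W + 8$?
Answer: $-2629$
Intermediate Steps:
$j{\left(W \right)} = 8 + W$
$j{\left(-34 \right)} - 2603 = \left(8 - 34\right) - 2603 = -26 - 2603 = -2629$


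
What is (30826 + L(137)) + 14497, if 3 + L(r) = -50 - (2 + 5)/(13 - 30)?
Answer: 769597/17 ≈ 45270.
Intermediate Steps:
L(r) = -894/17 (L(r) = -3 + (-50 - (2 + 5)/(13 - 30)) = -3 + (-50 - 7/(-17)) = -3 + (-50 - 7*(-1)/17) = -3 + (-50 - 1*(-7/17)) = -3 + (-50 + 7/17) = -3 - 843/17 = -894/17)
(30826 + L(137)) + 14497 = (30826 - 894/17) + 14497 = 523148/17 + 14497 = 769597/17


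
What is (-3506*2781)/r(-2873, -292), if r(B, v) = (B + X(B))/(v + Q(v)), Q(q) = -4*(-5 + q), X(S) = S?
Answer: 4368083328/2873 ≈ 1.5204e+6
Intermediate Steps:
Q(q) = 20 - 4*q
r(B, v) = 2*B/(20 - 3*v) (r(B, v) = (B + B)/(v + (20 - 4*v)) = (2*B)/(20 - 3*v) = 2*B/(20 - 3*v))
(-3506*2781)/r(-2873, -292) = (-3506*2781)/((-2*(-2873)/(-20 + 3*(-292)))) = -9750186/((-2*(-2873)/(-20 - 876))) = -9750186/((-2*(-2873)/(-896))) = -9750186/((-2*(-2873)*(-1/896))) = -9750186/(-2873/448) = -9750186*(-448/2873) = 4368083328/2873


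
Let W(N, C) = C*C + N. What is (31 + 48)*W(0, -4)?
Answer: 1264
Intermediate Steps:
W(N, C) = N + C² (W(N, C) = C² + N = N + C²)
(31 + 48)*W(0, -4) = (31 + 48)*(0 + (-4)²) = 79*(0 + 16) = 79*16 = 1264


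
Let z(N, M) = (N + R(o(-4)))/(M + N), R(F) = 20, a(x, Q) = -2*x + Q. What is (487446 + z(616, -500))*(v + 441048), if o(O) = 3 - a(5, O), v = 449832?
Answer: 434260776960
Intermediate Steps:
a(x, Q) = Q - 2*x
o(O) = 13 - O (o(O) = 3 - (O - 2*5) = 3 - (O - 10) = 3 - (-10 + O) = 3 + (10 - O) = 13 - O)
z(N, M) = (20 + N)/(M + N) (z(N, M) = (N + 20)/(M + N) = (20 + N)/(M + N))
(487446 + z(616, -500))*(v + 441048) = (487446 + (20 + 616)/(-500 + 616))*(449832 + 441048) = (487446 + 636/116)*890880 = (487446 + (1/116)*636)*890880 = (487446 + 159/29)*890880 = (14136093/29)*890880 = 434260776960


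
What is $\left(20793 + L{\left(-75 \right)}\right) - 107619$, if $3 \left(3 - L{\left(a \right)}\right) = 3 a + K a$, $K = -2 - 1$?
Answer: $-86823$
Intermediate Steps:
$K = -3$ ($K = -2 - 1 = -3$)
$L{\left(a \right)} = 3$ ($L{\left(a \right)} = 3 - \frac{3 a - 3 a}{3} = 3 - 0 = 3 + 0 = 3$)
$\left(20793 + L{\left(-75 \right)}\right) - 107619 = \left(20793 + 3\right) - 107619 = 20796 - 107619 = -86823$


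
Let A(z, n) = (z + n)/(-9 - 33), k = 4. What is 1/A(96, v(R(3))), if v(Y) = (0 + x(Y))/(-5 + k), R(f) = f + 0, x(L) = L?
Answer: -14/31 ≈ -0.45161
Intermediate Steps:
R(f) = f
v(Y) = -Y (v(Y) = (0 + Y)/(-5 + 4) = Y/(-1) = Y*(-1) = -Y)
A(z, n) = -n/42 - z/42 (A(z, n) = (n + z)/(-42) = (n + z)*(-1/42) = -n/42 - z/42)
1/A(96, v(R(3))) = 1/(-(-1)*3/42 - 1/42*96) = 1/(-1/42*(-3) - 16/7) = 1/(1/14 - 16/7) = 1/(-31/14) = -14/31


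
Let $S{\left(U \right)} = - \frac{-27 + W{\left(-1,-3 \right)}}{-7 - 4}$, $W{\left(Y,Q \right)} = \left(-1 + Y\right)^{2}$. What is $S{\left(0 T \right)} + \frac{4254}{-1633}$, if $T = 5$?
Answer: $- \frac{84353}{17963} \approx -4.6959$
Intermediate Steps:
$S{\left(U \right)} = - \frac{23}{11}$ ($S{\left(U \right)} = - \frac{-27 + \left(-1 - 1\right)^{2}}{-7 - 4} = - \frac{-27 + \left(-2\right)^{2}}{-11} = - \frac{\left(-27 + 4\right) \left(-1\right)}{11} = - \frac{\left(-23\right) \left(-1\right)}{11} = \left(-1\right) \frac{23}{11} = - \frac{23}{11}$)
$S{\left(0 T \right)} + \frac{4254}{-1633} = - \frac{23}{11} + \frac{4254}{-1633} = - \frac{23}{11} + 4254 \left(- \frac{1}{1633}\right) = - \frac{23}{11} - \frac{4254}{1633} = - \frac{84353}{17963}$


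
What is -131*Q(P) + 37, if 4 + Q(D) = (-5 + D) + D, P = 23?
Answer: -4810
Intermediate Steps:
Q(D) = -9 + 2*D (Q(D) = -4 + ((-5 + D) + D) = -4 + (-5 + 2*D) = -9 + 2*D)
-131*Q(P) + 37 = -131*(-9 + 2*23) + 37 = -131*(-9 + 46) + 37 = -131*37 + 37 = -4847 + 37 = -4810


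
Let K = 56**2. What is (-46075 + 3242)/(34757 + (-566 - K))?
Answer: -42833/31055 ≈ -1.3793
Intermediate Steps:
K = 3136
(-46075 + 3242)/(34757 + (-566 - K)) = (-46075 + 3242)/(34757 + (-566 - 1*3136)) = -42833/(34757 + (-566 - 3136)) = -42833/(34757 - 3702) = -42833/31055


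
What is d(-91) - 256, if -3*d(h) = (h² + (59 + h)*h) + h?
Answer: -11870/3 ≈ -3956.7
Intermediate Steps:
d(h) = -h/3 - h²/3 - h*(59 + h)/3 (d(h) = -((h² + (59 + h)*h) + h)/3 = -((h² + h*(59 + h)) + h)/3 = -(h + h² + h*(59 + h))/3 = -h/3 - h²/3 - h*(59 + h)/3)
d(-91) - 256 = -⅔*(-91)*(30 - 91) - 256 = -⅔*(-91)*(-61) - 256 = -11102/3 - 256 = -11870/3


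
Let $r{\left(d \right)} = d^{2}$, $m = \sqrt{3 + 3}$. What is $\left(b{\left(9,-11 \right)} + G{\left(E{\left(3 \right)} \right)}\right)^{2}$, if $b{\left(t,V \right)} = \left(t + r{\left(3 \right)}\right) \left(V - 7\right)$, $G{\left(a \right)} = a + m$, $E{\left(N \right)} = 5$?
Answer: $\left(319 - \sqrt{6}\right)^{2} \approx 1.002 \cdot 10^{5}$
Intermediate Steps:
$m = \sqrt{6} \approx 2.4495$
$G{\left(a \right)} = a + \sqrt{6}$
$b{\left(t,V \right)} = \left(-7 + V\right) \left(9 + t\right)$ ($b{\left(t,V \right)} = \left(t + 3^{2}\right) \left(V - 7\right) = \left(t + 9\right) \left(-7 + V\right) = \left(9 + t\right) \left(-7 + V\right) = \left(-7 + V\right) \left(9 + t\right)$)
$\left(b{\left(9,-11 \right)} + G{\left(E{\left(3 \right)} \right)}\right)^{2} = \left(\left(-63 - 63 + 9 \left(-11\right) - 99\right) + \left(5 + \sqrt{6}\right)\right)^{2} = \left(\left(-63 - 63 - 99 - 99\right) + \left(5 + \sqrt{6}\right)\right)^{2} = \left(-324 + \left(5 + \sqrt{6}\right)\right)^{2} = \left(-319 + \sqrt{6}\right)^{2}$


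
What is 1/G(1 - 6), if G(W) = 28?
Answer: 1/28 ≈ 0.035714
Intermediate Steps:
1/G(1 - 6) = 1/28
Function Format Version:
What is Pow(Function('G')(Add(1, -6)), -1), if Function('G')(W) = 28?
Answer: Rational(1, 28) ≈ 0.035714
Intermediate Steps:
Pow(Function('G')(Add(1, -6)), -1) = Pow(28, -1) = Rational(1, 28)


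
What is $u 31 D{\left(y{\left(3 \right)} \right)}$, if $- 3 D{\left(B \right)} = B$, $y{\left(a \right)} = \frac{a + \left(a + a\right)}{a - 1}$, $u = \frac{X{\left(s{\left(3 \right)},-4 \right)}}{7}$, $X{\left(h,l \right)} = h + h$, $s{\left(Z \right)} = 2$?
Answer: $- \frac{186}{7} \approx -26.571$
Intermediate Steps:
$X{\left(h,l \right)} = 2 h$
$u = \frac{4}{7}$ ($u = \frac{2 \cdot 2}{7} = 4 \cdot \frac{1}{7} = \frac{4}{7} \approx 0.57143$)
$y{\left(a \right)} = \frac{3 a}{-1 + a}$ ($y{\left(a \right)} = \frac{a + 2 a}{-1 + a} = \frac{3 a}{-1 + a}$)
$D{\left(B \right)} = - \frac{B}{3}$
$u 31 D{\left(y{\left(3 \right)} \right)} = \frac{4}{7} \cdot 31 \left(- \frac{3 \cdot 3 \frac{1}{-1 + 3}}{3}\right) = \frac{124 \left(- \frac{3 \cdot 3 \cdot \frac{1}{2}}{3}\right)}{7} = \frac{124 \left(\left(- \frac{1}{3}\right) \frac{9}{2}\right)}{7} = \frac{124}{7} \left(- \frac{3}{2}\right) = - \frac{186}{7}$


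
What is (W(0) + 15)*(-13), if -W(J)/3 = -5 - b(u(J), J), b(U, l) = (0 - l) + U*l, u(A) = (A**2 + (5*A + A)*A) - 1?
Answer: -390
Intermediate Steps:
u(A) = -1 + 7*A**2 (u(A) = (A**2 + (6*A)*A) - 1 = (A**2 + 6*A**2) - 1 = 7*A**2 - 1 = -1 + 7*A**2)
b(U, l) = -l + U*l
W(J) = 15 + 3*J*(-2 + 7*J**2) (W(J) = -3*(-5 - J*(-1 + (-1 + 7*J**2))) = -3*(-5 - J*(-2 + 7*J**2)) = 15 + 3*J*(-2 + 7*J**2))
(W(0) + 15)*(-13) = ((15 - 6*0 + 21*0**3) + 15)*(-13) = ((15 + 0 + 21*0) + 15)*(-13) = ((15 + 0 + 0) + 15)*(-13) = (15 + 15)*(-13) = 30*(-13) = -390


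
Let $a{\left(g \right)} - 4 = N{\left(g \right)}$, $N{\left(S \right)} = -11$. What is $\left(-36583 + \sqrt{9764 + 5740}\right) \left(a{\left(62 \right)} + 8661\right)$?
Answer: $-316589282 + 34616 \sqrt{969} \approx -3.1551 \cdot 10^{8}$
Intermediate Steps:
$a{\left(g \right)} = -7$ ($a{\left(g \right)} = 4 - 11 = -7$)
$\left(-36583 + \sqrt{9764 + 5740}\right) \left(a{\left(62 \right)} + 8661\right) = \left(-36583 + \sqrt{9764 + 5740}\right) \left(-7 + 8661\right) = \left(-36583 + \sqrt{15504}\right) 8654 = \left(-36583 + 4 \sqrt{969}\right) 8654 = -316589282 + 34616 \sqrt{969}$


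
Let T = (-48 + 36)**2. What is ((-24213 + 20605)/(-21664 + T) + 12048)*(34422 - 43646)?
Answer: -149472941452/1345 ≈ -1.1113e+8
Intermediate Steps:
T = 144 (T = (-12)**2 = 144)
((-24213 + 20605)/(-21664 + T) + 12048)*(34422 - 43646) = ((-24213 + 20605)/(-21664 + 144) + 12048)*(34422 - 43646) = (-3608/(-21520) + 12048)*(-9224) = (-3608*(-1/21520) + 12048)*(-9224) = (451/2690 + 12048)*(-9224) = (32409571/2690)*(-9224) = -149472941452/1345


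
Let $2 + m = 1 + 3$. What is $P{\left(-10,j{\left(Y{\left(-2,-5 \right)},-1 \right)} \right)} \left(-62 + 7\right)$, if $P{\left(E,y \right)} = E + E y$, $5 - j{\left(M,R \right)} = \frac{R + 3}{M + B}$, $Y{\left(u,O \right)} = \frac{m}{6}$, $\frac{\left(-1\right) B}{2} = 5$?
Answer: $\frac{99000}{29} \approx 3413.8$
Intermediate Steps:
$B = -10$ ($B = \left(-2\right) 5 = -10$)
$m = 2$ ($m = -2 + \left(1 + 3\right) = -2 + 4 = 2$)
$Y{\left(u,O \right)} = \frac{1}{3}$ ($Y{\left(u,O \right)} = \frac{2}{6} = 2 \cdot \frac{1}{6} = \frac{1}{3}$)
$j{\left(M,R \right)} = 5 - \frac{3 + R}{-10 + M}$ ($j{\left(M,R \right)} = 5 - \frac{R + 3}{M - 10} = 5 - \frac{3 + R}{-10 + M}$)
$P{\left(-10,j{\left(Y{\left(-2,-5 \right)},-1 \right)} \right)} \left(-62 + 7\right) = - 10 \left(1 + \frac{-53 - -1 + 5 \cdot \frac{1}{3}}{-10 + \frac{1}{3}}\right) \left(-62 + 7\right) = - 10 \left(1 + \frac{-53 + 1 + \frac{5}{3}}{- \frac{29}{3}}\right) \left(-55\right) = - 10 \left(1 - - \frac{151}{29}\right) \left(-55\right) = - 10 \left(1 + \frac{151}{29}\right) \left(-55\right) = \left(-10\right) \frac{180}{29} \left(-55\right) = \left(- \frac{1800}{29}\right) \left(-55\right) = \frac{99000}{29}$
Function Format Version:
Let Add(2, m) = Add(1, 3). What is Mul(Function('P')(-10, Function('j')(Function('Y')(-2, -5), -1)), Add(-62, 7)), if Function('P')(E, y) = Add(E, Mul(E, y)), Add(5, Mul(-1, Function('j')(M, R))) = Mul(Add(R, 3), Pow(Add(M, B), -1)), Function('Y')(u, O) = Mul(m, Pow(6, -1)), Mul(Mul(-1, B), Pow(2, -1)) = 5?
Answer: Rational(99000, 29) ≈ 3413.8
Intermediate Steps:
B = -10 (B = Mul(-2, 5) = -10)
m = 2 (m = Add(-2, Add(1, 3)) = Add(-2, 4) = 2)
Function('Y')(u, O) = Rational(1, 3) (Function('Y')(u, O) = Mul(2, Pow(6, -1)) = Mul(2, Rational(1, 6)) = Rational(1, 3))
Function('j')(M, R) = Add(5, Mul(-1, Pow(Add(-10, M), -1), Add(3, R))) (Function('j')(M, R) = Add(5, Mul(-1, Mul(Add(R, 3), Pow(Add(M, -10), -1)))) = Add(5, Mul(-1, Mul(Add(3, R), Pow(Add(-10, M), -1)))) = Add(5, Mul(-1, Mul(Pow(Add(-10, M), -1), Add(3, R)))) = Add(5, Mul(-1, Pow(Add(-10, M), -1), Add(3, R))))
Mul(Function('P')(-10, Function('j')(Function('Y')(-2, -5), -1)), Add(-62, 7)) = Mul(Mul(-10, Add(1, Mul(Pow(Add(-10, Rational(1, 3)), -1), Add(-53, Mul(-1, -1), Mul(5, Rational(1, 3)))))), Add(-62, 7)) = Mul(Mul(-10, Add(1, Mul(Pow(Rational(-29, 3), -1), Add(-53, 1, Rational(5, 3))))), -55) = Mul(Mul(-10, Add(1, Mul(Rational(-3, 29), Rational(-151, 3)))), -55) = Mul(Mul(-10, Add(1, Rational(151, 29))), -55) = Mul(Mul(-10, Rational(180, 29)), -55) = Mul(Rational(-1800, 29), -55) = Rational(99000, 29)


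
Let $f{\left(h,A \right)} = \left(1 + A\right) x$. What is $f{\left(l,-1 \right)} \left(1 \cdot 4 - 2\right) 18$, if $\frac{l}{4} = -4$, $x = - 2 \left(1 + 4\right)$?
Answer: $0$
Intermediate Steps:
$x = -10$ ($x = \left(-2\right) 5 = -10$)
$l = -16$ ($l = 4 \left(-4\right) = -16$)
$f{\left(h,A \right)} = -10 - 10 A$ ($f{\left(h,A \right)} = \left(1 + A\right) \left(-10\right) = -10 - 10 A$)
$f{\left(l,-1 \right)} \left(1 \cdot 4 - 2\right) 18 = \left(-10 - -10\right) \left(1 \cdot 4 - 2\right) 18 = \left(-10 + 10\right) \left(4 - 2\right) 18 = 0 \cdot 2 \cdot 18 = 0 \cdot 18 = 0$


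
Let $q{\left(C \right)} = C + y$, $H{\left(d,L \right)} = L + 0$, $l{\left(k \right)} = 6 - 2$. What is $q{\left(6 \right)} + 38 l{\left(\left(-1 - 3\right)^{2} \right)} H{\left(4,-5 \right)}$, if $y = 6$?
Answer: $-748$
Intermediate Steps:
$l{\left(k \right)} = 4$
$H{\left(d,L \right)} = L$
$q{\left(C \right)} = 6 + C$ ($q{\left(C \right)} = C + 6 = 6 + C$)
$q{\left(6 \right)} + 38 l{\left(\left(-1 - 3\right)^{2} \right)} H{\left(4,-5 \right)} = \left(6 + 6\right) + 38 \cdot 4 \left(-5\right) = 12 + 38 \left(-20\right) = 12 - 760 = -748$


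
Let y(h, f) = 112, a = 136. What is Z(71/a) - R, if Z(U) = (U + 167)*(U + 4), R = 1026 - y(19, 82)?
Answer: -2893799/18496 ≈ -156.46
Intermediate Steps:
R = 914 (R = 1026 - 1*112 = 1026 - 112 = 914)
Z(U) = (4 + U)*(167 + U) (Z(U) = (167 + U)*(4 + U) = (4 + U)*(167 + U))
Z(71/a) - R = (668 + (71/136)² + 171*(71/136)) - 1*914 = (668 + (71*(1/136))² + 171*(71*(1/136))) - 914 = (668 + (71/136)² + 171*(71/136)) - 914 = (668 + 5041/18496 + 12141/136) - 914 = 14011545/18496 - 914 = -2893799/18496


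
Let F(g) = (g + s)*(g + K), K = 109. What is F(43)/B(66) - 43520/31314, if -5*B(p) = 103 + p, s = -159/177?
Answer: -1751463520/9183291 ≈ -190.72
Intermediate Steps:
s = -53/59 (s = -159*1/177 = -53/59 ≈ -0.89830)
B(p) = -103/5 - p/5 (B(p) = -(103 + p)/5 = -103/5 - p/5)
F(g) = (109 + g)*(-53/59 + g) (F(g) = (g - 53/59)*(g + 109) = (-53/59 + g)*(109 + g) = (109 + g)*(-53/59 + g))
F(43)/B(66) - 43520/31314 = (-5777/59 + 43² + (6378/59)*43)/(-103/5 - ⅕*66) - 43520/31314 = (-5777/59 + 1849 + 274254/59)/(-103/5 - 66/5) - 43520*1/31314 = 377568/(59*(-169/5)) - 1280/921 = (377568/59)*(-5/169) - 1280/921 = -1887840/9971 - 1280/921 = -1751463520/9183291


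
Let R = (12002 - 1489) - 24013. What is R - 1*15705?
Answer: -29205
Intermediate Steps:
R = -13500 (R = 10513 - 24013 = -13500)
R - 1*15705 = -13500 - 1*15705 = -13500 - 15705 = -29205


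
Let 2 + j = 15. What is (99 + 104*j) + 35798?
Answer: 37249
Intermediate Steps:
j = 13 (j = -2 + 15 = 13)
(99 + 104*j) + 35798 = (99 + 104*13) + 35798 = (99 + 1352) + 35798 = 1451 + 35798 = 37249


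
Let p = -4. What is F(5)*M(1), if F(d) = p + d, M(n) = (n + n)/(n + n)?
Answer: 1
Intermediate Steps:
M(n) = 1 (M(n) = (2*n)/((2*n)) = (2*n)*(1/(2*n)) = 1)
F(d) = -4 + d
F(5)*M(1) = (-4 + 5)*1 = 1*1 = 1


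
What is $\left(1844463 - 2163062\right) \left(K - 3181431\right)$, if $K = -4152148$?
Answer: $2336470935821$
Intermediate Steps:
$\left(1844463 - 2163062\right) \left(K - 3181431\right) = \left(1844463 - 2163062\right) \left(-4152148 - 3181431\right) = \left(-318599\right) \left(-7333579\right) = 2336470935821$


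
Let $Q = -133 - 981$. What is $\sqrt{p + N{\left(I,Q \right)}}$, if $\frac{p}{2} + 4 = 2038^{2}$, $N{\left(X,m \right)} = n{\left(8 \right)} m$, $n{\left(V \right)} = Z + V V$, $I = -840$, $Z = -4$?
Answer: $6 \sqrt{228890} \approx 2870.5$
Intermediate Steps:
$n{\left(V \right)} = -4 + V^{2}$ ($n{\left(V \right)} = -4 + V V = -4 + V^{2}$)
$Q = -1114$ ($Q = -133 - 981 = -1114$)
$N{\left(X,m \right)} = 60 m$ ($N{\left(X,m \right)} = \left(-4 + 8^{2}\right) m = \left(-4 + 64\right) m = 60 m$)
$p = 8306880$ ($p = -8 + 2 \cdot 2038^{2} = -8 + 2 \cdot 4153444 = -8 + 8306888 = 8306880$)
$\sqrt{p + N{\left(I,Q \right)}} = \sqrt{8306880 + 60 \left(-1114\right)} = \sqrt{8306880 - 66840} = \sqrt{8240040} = 6 \sqrt{228890}$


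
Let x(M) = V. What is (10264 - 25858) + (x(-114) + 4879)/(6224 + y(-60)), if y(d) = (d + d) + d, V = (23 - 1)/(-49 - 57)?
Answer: -1248749658/80083 ≈ -15593.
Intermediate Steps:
V = -11/53 (V = 22/(-106) = 22*(-1/106) = -11/53 ≈ -0.20755)
x(M) = -11/53
y(d) = 3*d (y(d) = 2*d + d = 3*d)
(10264 - 25858) + (x(-114) + 4879)/(6224 + y(-60)) = (10264 - 25858) + (-11/53 + 4879)/(6224 + 3*(-60)) = -15594 + 258576/(53*(6224 - 180)) = -15594 + (258576/53)/6044 = -15594 + (258576/53)*(1/6044) = -15594 + 64644/80083 = -1248749658/80083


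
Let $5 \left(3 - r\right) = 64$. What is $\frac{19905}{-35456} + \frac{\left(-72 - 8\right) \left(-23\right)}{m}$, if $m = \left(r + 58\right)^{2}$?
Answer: $\frac{474873695}{2059319936} \approx 0.2306$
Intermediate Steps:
$r = - \frac{49}{5}$ ($r = 3 - \frac{64}{5} = - \frac{49}{5} \approx -9.8$)
$m = \frac{58081}{25}$ ($m = \left(- \frac{49}{5} + 58\right)^{2} = \left(\frac{241}{5}\right)^{2} = \frac{58081}{25} \approx 2323.2$)
$\frac{19905}{-35456} + \frac{\left(-72 - 8\right) \left(-23\right)}{m} = \frac{19905}{-35456} + \frac{\left(-72 - 8\right) \left(-23\right)}{\frac{58081}{25}} = 19905 \left(- \frac{1}{35456}\right) + \left(-80\right) \left(-23\right) \frac{25}{58081} = - \frac{19905}{35456} + 1840 \cdot \frac{25}{58081} = - \frac{19905}{35456} + \frac{46000}{58081} = \frac{474873695}{2059319936}$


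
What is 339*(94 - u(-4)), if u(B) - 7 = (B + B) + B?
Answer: 33561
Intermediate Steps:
u(B) = 7 + 3*B (u(B) = 7 + ((B + B) + B) = 7 + (2*B + B) = 7 + 3*B)
339*(94 - u(-4)) = 339*(94 - (7 + 3*(-4))) = 339*(94 - (7 - 12)) = 339*(94 - 1*(-5)) = 339*(94 + 5) = 339*99 = 33561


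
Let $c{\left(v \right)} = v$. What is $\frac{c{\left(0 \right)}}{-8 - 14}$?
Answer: $0$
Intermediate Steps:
$\frac{c{\left(0 \right)}}{-8 - 14} = \frac{1}{-8 - 14} \cdot 0 = \frac{1}{-22} \cdot 0 = \left(- \frac{1}{22}\right) 0 = 0$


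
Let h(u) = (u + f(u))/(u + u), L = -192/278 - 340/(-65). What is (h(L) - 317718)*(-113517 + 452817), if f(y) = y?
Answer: -107801378100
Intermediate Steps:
L = 8204/1807 (L = -192*1/278 - 340*(-1/65) = -96/139 + 68/13 = 8204/1807 ≈ 4.5401)
h(u) = 1 (h(u) = (u + u)/(u + u) = (2*u)/((2*u)) = (2*u)*(1/(2*u)) = 1)
(h(L) - 317718)*(-113517 + 452817) = (1 - 317718)*(-113517 + 452817) = -317717*339300 = -107801378100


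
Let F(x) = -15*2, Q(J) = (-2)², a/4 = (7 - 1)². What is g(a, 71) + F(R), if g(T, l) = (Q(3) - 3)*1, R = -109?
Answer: -29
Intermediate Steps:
a = 144 (a = 4*(7 - 1)² = 4*6² = 4*36 = 144)
Q(J) = 4
g(T, l) = 1 (g(T, l) = (4 - 3)*1 = 1*1 = 1)
F(x) = -30
g(a, 71) + F(R) = 1 - 30 = -29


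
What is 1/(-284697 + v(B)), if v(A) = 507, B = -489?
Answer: -1/284190 ≈ -3.5188e-6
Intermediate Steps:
1/(-284697 + v(B)) = 1/(-284697 + 507) = 1/(-284190) = -1/284190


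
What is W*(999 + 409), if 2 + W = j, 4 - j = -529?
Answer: 747648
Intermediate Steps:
j = 533 (j = 4 - 1*(-529) = 4 + 529 = 533)
W = 531 (W = -2 + 533 = 531)
W*(999 + 409) = 531*(999 + 409) = 531*1408 = 747648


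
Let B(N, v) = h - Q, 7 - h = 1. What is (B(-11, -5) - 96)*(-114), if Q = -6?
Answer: 9576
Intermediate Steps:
h = 6 (h = 7 - 1*1 = 7 - 1 = 6)
B(N, v) = 12 (B(N, v) = 6 - 1*(-6) = 6 + 6 = 12)
(B(-11, -5) - 96)*(-114) = (12 - 96)*(-114) = -84*(-114) = 9576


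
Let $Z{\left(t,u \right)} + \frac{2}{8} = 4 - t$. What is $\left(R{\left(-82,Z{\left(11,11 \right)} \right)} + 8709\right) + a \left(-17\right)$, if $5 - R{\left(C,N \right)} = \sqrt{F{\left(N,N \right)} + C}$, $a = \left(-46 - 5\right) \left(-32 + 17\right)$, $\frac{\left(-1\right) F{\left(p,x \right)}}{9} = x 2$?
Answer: $-4291 - \frac{\sqrt{194}}{2} \approx -4298.0$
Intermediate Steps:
$F{\left(p,x \right)} = - 18 x$ ($F{\left(p,x \right)} = - 9 x 2 = - 9 \cdot 2 x = - 18 x$)
$Z{\left(t,u \right)} = \frac{15}{4} - t$ ($Z{\left(t,u \right)} = - \frac{1}{4} - \left(-4 + t\right) = \frac{15}{4} - t$)
$a = 765$ ($a = \left(-51\right) \left(-15\right) = 765$)
$R{\left(C,N \right)} = 5 - \sqrt{C - 18 N}$ ($R{\left(C,N \right)} = 5 - \sqrt{- 18 N + C} = 5 - \sqrt{C - 18 N}$)
$\left(R{\left(-82,Z{\left(11,11 \right)} \right)} + 8709\right) + a \left(-17\right) = \left(\left(5 - \sqrt{-82 - 18 \left(\frac{15}{4} - 11\right)}\right) + 8709\right) + 765 \left(-17\right) = \left(\left(5 - \sqrt{-82 - 18 \left(\frac{15}{4} - 11\right)}\right) + 8709\right) - 13005 = \left(\left(5 - \sqrt{-82 - - \frac{261}{2}}\right) + 8709\right) - 13005 = \left(\left(5 - \sqrt{-82 + \frac{261}{2}}\right) + 8709\right) - 13005 = \left(\left(5 - \sqrt{\frac{97}{2}}\right) + 8709\right) - 13005 = \left(\left(5 - \frac{\sqrt{194}}{2}\right) + 8709\right) - 13005 = \left(8714 - \frac{\sqrt{194}}{2}\right) - 13005 = -4291 - \frac{\sqrt{194}}{2}$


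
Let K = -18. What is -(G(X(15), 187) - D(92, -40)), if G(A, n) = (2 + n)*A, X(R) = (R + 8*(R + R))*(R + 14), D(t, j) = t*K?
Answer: -1399311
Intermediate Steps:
D(t, j) = -18*t (D(t, j) = t*(-18) = -18*t)
X(R) = 17*R*(14 + R) (X(R) = (R + 8*(2*R))*(14 + R) = (R + 16*R)*(14 + R) = (17*R)*(14 + R) = 17*R*(14 + R))
G(A, n) = A*(2 + n)
-(G(X(15), 187) - D(92, -40)) = -((17*15*(14 + 15))*(2 + 187) - (-18)*92) = -((17*15*29)*189 - 1*(-1656)) = -(7395*189 + 1656) = -(1397655 + 1656) = -1*1399311 = -1399311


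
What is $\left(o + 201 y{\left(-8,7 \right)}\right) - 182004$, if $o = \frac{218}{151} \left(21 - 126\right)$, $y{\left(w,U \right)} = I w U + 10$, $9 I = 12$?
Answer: $- \frac{29468192}{151} \approx -1.9515 \cdot 10^{5}$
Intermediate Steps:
$I = \frac{4}{3}$ ($I = \frac{1}{9} \cdot 12 = \frac{4}{3} \approx 1.3333$)
$y{\left(w,U \right)} = 10 + \frac{4 U w}{3}$ ($y{\left(w,U \right)} = \frac{4 w}{3} U + 10 = \frac{4 U w}{3} + 10 = 10 + \frac{4 U w}{3}$)
$o = - \frac{22890}{151}$ ($o = 218 \cdot \frac{1}{151} \left(-105\right) = \frac{218}{151} \left(-105\right) = - \frac{22890}{151} \approx -151.59$)
$\left(o + 201 y{\left(-8,7 \right)}\right) - 182004 = \left(- \frac{22890}{151} + 201 \left(10 + \frac{4}{3} \cdot 7 \left(-8\right)\right)\right) - 182004 = \left(- \frac{22890}{151} + 201 \left(10 - \frac{224}{3}\right)\right) - 182004 = \left(- \frac{22890}{151} + 201 \left(- \frac{194}{3}\right)\right) - 182004 = \left(- \frac{22890}{151} - 12998\right) - 182004 = - \frac{1985588}{151} - 182004 = - \frac{29468192}{151}$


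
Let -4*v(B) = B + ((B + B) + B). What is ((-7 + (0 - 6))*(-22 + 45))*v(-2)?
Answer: -598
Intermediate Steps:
v(B) = -B (v(B) = -(B + ((B + B) + B))/4 = -(B + (2*B + B))/4 = -(B + 3*B)/4 = -B)
((-7 + (0 - 6))*(-22 + 45))*v(-2) = ((-7 + (0 - 6))*(-22 + 45))*(-1*(-2)) = ((-7 - 6)*23)*2 = -13*23*2 = -299*2 = -598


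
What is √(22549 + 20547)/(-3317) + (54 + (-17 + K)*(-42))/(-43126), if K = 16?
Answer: -48/21563 - 2*√10774/3317 ≈ -0.064811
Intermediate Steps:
√(22549 + 20547)/(-3317) + (54 + (-17 + K)*(-42))/(-43126) = √(22549 + 20547)/(-3317) + (54 + (-17 + 16)*(-42))/(-43126) = √43096*(-1/3317) + (54 - 1*(-42))*(-1/43126) = (2*√10774)*(-1/3317) + (54 + 42)*(-1/43126) = -2*√10774/3317 + 96*(-1/43126) = -2*√10774/3317 - 48/21563 = -48/21563 - 2*√10774/3317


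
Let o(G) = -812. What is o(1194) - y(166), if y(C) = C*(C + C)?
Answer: -55924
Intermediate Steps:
y(C) = 2*C**2 (y(C) = C*(2*C) = 2*C**2)
o(1194) - y(166) = -812 - 2*166**2 = -812 - 2*27556 = -812 - 1*55112 = -812 - 55112 = -55924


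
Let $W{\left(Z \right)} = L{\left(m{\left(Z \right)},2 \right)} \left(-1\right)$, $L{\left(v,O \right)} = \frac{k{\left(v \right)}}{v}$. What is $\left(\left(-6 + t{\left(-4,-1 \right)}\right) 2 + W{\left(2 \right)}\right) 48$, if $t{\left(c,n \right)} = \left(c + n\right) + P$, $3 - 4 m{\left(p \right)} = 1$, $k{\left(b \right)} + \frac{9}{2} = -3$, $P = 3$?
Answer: $-48$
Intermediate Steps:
$k{\left(b \right)} = - \frac{15}{2}$ ($k{\left(b \right)} = - \frac{9}{2} - 3 = - \frac{15}{2}$)
$m{\left(p \right)} = \frac{1}{2}$ ($m{\left(p \right)} = \frac{3}{4} - \frac{1}{4} = \frac{1}{2}$)
$L{\left(v,O \right)} = - \frac{15}{2 v}$
$W{\left(Z \right)} = 15$ ($W{\left(Z \right)} = - \frac{15 \frac{1}{\frac{1}{2}}}{2} \left(-1\right) = \left(- \frac{15}{2}\right) 2 \left(-1\right) = \left(-15\right) \left(-1\right) = 15$)
$t{\left(c,n \right)} = 3 + c + n$ ($t{\left(c,n \right)} = \left(c + n\right) + 3 = 3 + c + n$)
$\left(\left(-6 + t{\left(-4,-1 \right)}\right) 2 + W{\left(2 \right)}\right) 48 = \left(\left(-6 - 2\right) 2 + 15\right) 48 = \left(\left(-8\right) 2 + 15\right) 48 = \left(-16 + 15\right) 48 = \left(-1\right) 48 = -48$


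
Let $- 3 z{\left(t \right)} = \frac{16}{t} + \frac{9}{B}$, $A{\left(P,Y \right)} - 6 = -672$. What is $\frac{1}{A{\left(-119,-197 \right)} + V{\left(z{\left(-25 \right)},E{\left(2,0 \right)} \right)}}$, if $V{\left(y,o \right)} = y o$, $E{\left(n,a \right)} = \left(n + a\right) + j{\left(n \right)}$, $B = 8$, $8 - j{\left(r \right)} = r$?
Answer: $- \frac{75}{50047} \approx -0.0014986$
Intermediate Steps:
$j{\left(r \right)} = 8 - r$
$A{\left(P,Y \right)} = -666$ ($A{\left(P,Y \right)} = 6 - 672 = -666$)
$E{\left(n,a \right)} = 8 + a$ ($E{\left(n,a \right)} = \left(n + a\right) - \left(-8 + n\right) = \left(a + n\right) - \left(-8 + n\right) = 8 + a$)
$z{\left(t \right)} = - \frac{3}{8} - \frac{16}{3 t}$ ($z{\left(t \right)} = - \frac{\frac{16}{t} + \frac{9}{8}}{3} = - \frac{\frac{9}{8} + \frac{16}{t}}{3} = - \frac{3}{8} - \frac{16}{3 t}$)
$V{\left(y,o \right)} = o y$
$\frac{1}{A{\left(-119,-197 \right)} + V{\left(z{\left(-25 \right)},E{\left(2,0 \right)} \right)}} = \frac{1}{-666 + \left(8 + 0\right) \frac{-128 - -225}{24 \left(-25\right)}} = \frac{1}{-666 + 8 \cdot \frac{1}{24} \left(- \frac{1}{25}\right) \left(-128 + 225\right)} = \frac{1}{-666 + 8 \cdot \frac{1}{24} \left(- \frac{1}{25}\right) 97} = \frac{1}{-666 + 8 \left(- \frac{97}{600}\right)} = \frac{1}{-666 - \frac{97}{75}} = \frac{1}{- \frac{50047}{75}} = - \frac{75}{50047}$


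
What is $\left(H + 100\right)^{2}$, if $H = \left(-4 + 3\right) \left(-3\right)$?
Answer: $10609$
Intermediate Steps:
$H = 3$ ($H = \left(-1\right) \left(-3\right) = 3$)
$\left(H + 100\right)^{2} = \left(3 + 100\right)^{2} = 103^{2} = 10609$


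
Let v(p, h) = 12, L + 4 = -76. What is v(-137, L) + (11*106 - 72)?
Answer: 1106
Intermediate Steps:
L = -80 (L = -4 - 76 = -80)
v(-137, L) + (11*106 - 72) = 12 + (11*106 - 72) = 12 + (1166 - 72) = 12 + 1094 = 1106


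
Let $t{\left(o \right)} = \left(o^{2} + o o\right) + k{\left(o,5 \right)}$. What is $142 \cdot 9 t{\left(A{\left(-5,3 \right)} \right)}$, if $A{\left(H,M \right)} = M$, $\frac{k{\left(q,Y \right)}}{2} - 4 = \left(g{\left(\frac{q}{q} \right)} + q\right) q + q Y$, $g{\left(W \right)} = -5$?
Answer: $56232$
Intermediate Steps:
$k{\left(q,Y \right)} = 8 + 2 Y q + 2 q \left(-5 + q\right)$ ($k{\left(q,Y \right)} = 8 + 2 \left(\left(-5 + q\right) q + q Y\right) = 8 + 2 \left(q \left(-5 + q\right) + Y q\right) = 8 + 2 \left(Y q + q \left(-5 + q\right)\right) = 8 + \left(2 Y q + 2 q \left(-5 + q\right)\right) = 8 + 2 Y q + 2 q \left(-5 + q\right)$)
$t{\left(o \right)} = 8 + 4 o^{2}$ ($t{\left(o \right)} = \left(o^{2} + o o\right) + \left(8 - 10 o + 2 o^{2} + 2 \cdot 5 o\right) = \left(o^{2} + o^{2}\right) + \left(8 - 10 o + 2 o^{2} + 10 o\right) = 2 o^{2} + \left(8 + 2 o^{2}\right) = 8 + 4 o^{2}$)
$142 \cdot 9 t{\left(A{\left(-5,3 \right)} \right)} = 142 \cdot 9 \left(8 + 4 \cdot 3^{2}\right) = 1278 \left(8 + 4 \cdot 9\right) = 1278 \left(8 + 36\right) = 1278 \cdot 44 = 56232$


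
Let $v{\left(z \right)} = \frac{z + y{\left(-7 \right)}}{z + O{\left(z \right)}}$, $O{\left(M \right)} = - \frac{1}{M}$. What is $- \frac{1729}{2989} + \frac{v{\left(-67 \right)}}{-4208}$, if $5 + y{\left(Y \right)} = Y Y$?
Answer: $- \frac{4665377495}{8064110208} \approx -0.57854$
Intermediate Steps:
$y{\left(Y \right)} = -5 + Y^{2}$ ($y{\left(Y \right)} = -5 + Y Y = -5 + Y^{2}$)
$v{\left(z \right)} = \frac{44 + z}{z - \frac{1}{z}}$ ($v{\left(z \right)} = \frac{z - \left(5 - \left(-7\right)^{2}\right)}{z - \frac{1}{z}} = \frac{z + \left(-5 + 49\right)}{z - \frac{1}{z}} = \frac{z + 44}{z - \frac{1}{z}} = \frac{44 + z}{z - \frac{1}{z}}$)
$- \frac{1729}{2989} + \frac{v{\left(-67 \right)}}{-4208} = - \frac{1729}{2989} + \frac{\left(-67\right) \frac{1}{-1 + \left(-67\right)^{2}} \left(44 - 67\right)}{-4208} = \left(-1729\right) \frac{1}{2989} + \left(-67\right) \frac{1}{-1 + 4489} \left(-23\right) \left(- \frac{1}{4208}\right) = - \frac{247}{427} + \left(-67\right) \frac{1}{4488} \left(-23\right) \left(- \frac{1}{4208}\right) = - \frac{247}{427} + \frac{1541}{4488} \left(- \frac{1}{4208}\right) = - \frac{247}{427} - \frac{1541}{18885504} = - \frac{4665377495}{8064110208}$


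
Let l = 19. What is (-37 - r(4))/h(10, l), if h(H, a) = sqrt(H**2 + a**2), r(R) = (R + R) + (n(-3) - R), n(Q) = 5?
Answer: -46*sqrt(461)/461 ≈ -2.1424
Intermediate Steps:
r(R) = 5 + R (r(R) = (R + R) + (5 - R) = 2*R + (5 - R) = 5 + R)
(-37 - r(4))/h(10, l) = (-37 - (5 + 4))/(sqrt(10**2 + 19**2)) = (-37 - 1*9)/(sqrt(100 + 361)) = (-37 - 9)/(sqrt(461)) = -46*sqrt(461)/461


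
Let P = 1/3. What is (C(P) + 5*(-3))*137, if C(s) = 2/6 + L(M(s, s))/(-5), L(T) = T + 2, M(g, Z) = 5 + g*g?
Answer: -99188/45 ≈ -2204.2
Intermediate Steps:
M(g, Z) = 5 + g**2
L(T) = 2 + T
P = 1/3 ≈ 0.33333
C(s) = -16/15 - s**2/5 (C(s) = 2/6 + (2 + (5 + s**2))/(-5) = 2*(1/6) + (7 + s**2)*(-1/5) = 1/3 + (-7/5 - s**2/5) = -16/15 - s**2/5)
(C(P) + 5*(-3))*137 = ((-16/15 - (1/3)**2/5) + 5*(-3))*137 = ((-16/15 - 1/5*1/9) - 15)*137 = ((-16/15 - 1/45) - 15)*137 = (-49/45 - 15)*137 = -724/45*137 = -99188/45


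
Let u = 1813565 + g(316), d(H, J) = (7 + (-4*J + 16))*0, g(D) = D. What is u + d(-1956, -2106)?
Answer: 1813881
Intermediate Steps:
d(H, J) = 0 (d(H, J) = (7 + (16 - 4*J))*0 = (23 - 4*J)*0 = 0)
u = 1813881 (u = 1813565 + 316 = 1813881)
u + d(-1956, -2106) = 1813881 + 0 = 1813881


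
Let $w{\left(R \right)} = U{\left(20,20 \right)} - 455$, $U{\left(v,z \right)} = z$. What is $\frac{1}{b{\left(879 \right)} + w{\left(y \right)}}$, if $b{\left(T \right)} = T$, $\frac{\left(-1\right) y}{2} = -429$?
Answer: $\frac{1}{444} \approx 0.0022523$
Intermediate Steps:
$y = 858$ ($y = \left(-2\right) \left(-429\right) = 858$)
$w{\left(R \right)} = -435$ ($w{\left(R \right)} = 20 - 455 = -435$)
$\frac{1}{b{\left(879 \right)} + w{\left(y \right)}} = \frac{1}{879 - 435} = \frac{1}{444}$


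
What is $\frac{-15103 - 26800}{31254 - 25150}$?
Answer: $- \frac{41903}{6104} \approx -6.8648$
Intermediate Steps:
$\frac{-15103 - 26800}{31254 - 25150} = - \frac{41903}{6104}$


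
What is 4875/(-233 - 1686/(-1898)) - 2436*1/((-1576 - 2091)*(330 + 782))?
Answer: -1179028203471/56138260681 ≈ -21.002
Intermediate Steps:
4875/(-233 - 1686/(-1898)) - 2436*1/((-1576 - 2091)*(330 + 782)) = 4875/(-233 - 1686*(-1)/1898) - 2436/((-3667*1112)) = 4875/(-233 - 1*(-843/949)) - 2436/(-4077704) = 4875/(-233 + 843/949) - 2436*(-1/4077704) = 4875/(-220274/949) + 609/1019426 = 4875*(-949/220274) + 609/1019426 = -4626375/220274 + 609/1019426 = -1179028203471/56138260681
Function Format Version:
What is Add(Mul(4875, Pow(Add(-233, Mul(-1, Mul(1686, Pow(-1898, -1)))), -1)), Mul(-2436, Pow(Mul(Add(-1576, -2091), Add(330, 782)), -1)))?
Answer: Rational(-1179028203471, 56138260681) ≈ -21.002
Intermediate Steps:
Add(Mul(4875, Pow(Add(-233, Mul(-1, Mul(1686, Pow(-1898, -1)))), -1)), Mul(-2436, Pow(Mul(Add(-1576, -2091), Add(330, 782)), -1))) = Add(Mul(4875, Pow(Add(-233, Mul(-1, Mul(1686, Rational(-1, 1898)))), -1)), Mul(-2436, Pow(Mul(-3667, 1112), -1))) = Add(Mul(4875, Pow(Add(-233, Mul(-1, Rational(-843, 949))), -1)), Mul(-2436, Pow(-4077704, -1))) = Add(Mul(4875, Pow(Add(-233, Rational(843, 949)), -1)), Mul(-2436, Rational(-1, 4077704))) = Add(Mul(4875, Pow(Rational(-220274, 949), -1)), Rational(609, 1019426)) = Add(Mul(4875, Rational(-949, 220274)), Rational(609, 1019426)) = Add(Rational(-4626375, 220274), Rational(609, 1019426)) = Rational(-1179028203471, 56138260681)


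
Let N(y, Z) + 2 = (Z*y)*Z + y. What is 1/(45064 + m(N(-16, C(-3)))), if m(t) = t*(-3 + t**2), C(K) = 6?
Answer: -1/209537738 ≈ -4.7724e-9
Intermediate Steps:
N(y, Z) = -2 + y + y*Z**2 (N(y, Z) = -2 + ((Z*y)*Z + y) = -2 + (y*Z**2 + y) = -2 + (y + y*Z**2) = -2 + y + y*Z**2)
1/(45064 + m(N(-16, C(-3)))) = 1/(45064 + (-2 - 16 - 16*6**2)*(-3 + (-2 - 16 - 16*6**2)**2)) = 1/(45064 + (-2 - 16 - 16*36)*(-3 + (-2 - 16 - 16*36)**2)) = 1/(45064 + (-2 - 16 - 576)*(-3 + (-2 - 16 - 576)**2)) = 1/(45064 - 594*(-3 + (-594)**2)) = 1/(45064 - 594*(-3 + 352836)) = 1/(45064 - 594*352833) = 1/(45064 - 209582802) = 1/(-209537738) = -1/209537738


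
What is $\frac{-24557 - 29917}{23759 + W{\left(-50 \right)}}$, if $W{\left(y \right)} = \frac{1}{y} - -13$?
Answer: $- \frac{2723700}{1188599} \approx -2.2915$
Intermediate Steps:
$W{\left(y \right)} = 13 + \frac{1}{y}$ ($W{\left(y \right)} = \frac{1}{y} + 13 = 13 + \frac{1}{y}$)
$\frac{-24557 - 29917}{23759 + W{\left(-50 \right)}} = \frac{-24557 - 29917}{23759 + \left(13 + \frac{1}{-50}\right)} = - \frac{54474}{23759 + \left(13 - \frac{1}{50}\right)} = - \frac{54474}{23759 + \frac{649}{50}} = - \frac{54474}{\frac{1188599}{50}} = \left(-54474\right) \frac{50}{1188599} = - \frac{2723700}{1188599}$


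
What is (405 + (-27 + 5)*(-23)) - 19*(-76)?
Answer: 2355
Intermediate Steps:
(405 + (-27 + 5)*(-23)) - 19*(-76) = (405 - 22*(-23)) + 1444 = (405 + 506) + 1444 = 911 + 1444 = 2355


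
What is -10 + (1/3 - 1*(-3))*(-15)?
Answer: -60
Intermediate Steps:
-10 + (1/3 - 1*(-3))*(-15) = -10 + (1*(⅓) + 3)*(-15) = -10 + (⅓ + 3)*(-15) = -10 + (10/3)*(-15) = -10 - 50 = -60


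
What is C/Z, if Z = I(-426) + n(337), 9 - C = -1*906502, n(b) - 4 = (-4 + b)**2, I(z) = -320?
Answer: 906511/110573 ≈ 8.1983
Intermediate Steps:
n(b) = 4 + (-4 + b)**2
C = 906511 (C = 9 - (-1)*906502 = 9 - 1*(-906502) = 9 + 906502 = 906511)
Z = 110573 (Z = -320 + (4 + (-4 + 337)**2) = -320 + (4 + 333**2) = -320 + (4 + 110889) = -320 + 110893 = 110573)
C/Z = 906511/110573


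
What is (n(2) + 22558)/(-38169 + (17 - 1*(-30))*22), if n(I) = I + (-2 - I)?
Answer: -22556/37135 ≈ -0.60741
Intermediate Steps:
n(I) = -2
(n(2) + 22558)/(-38169 + (17 - 1*(-30))*22) = (-2 + 22558)/(-38169 + (17 - 1*(-30))*22) = 22556/(-38169 + (17 + 30)*22) = 22556/(-38169 + 47*22) = 22556/(-38169 + 1034) = 22556/(-37135) = 22556*(-1/37135) = -22556/37135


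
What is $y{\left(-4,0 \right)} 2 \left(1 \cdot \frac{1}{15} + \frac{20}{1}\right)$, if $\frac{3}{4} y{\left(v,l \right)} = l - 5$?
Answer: $- \frac{2408}{9} \approx -267.56$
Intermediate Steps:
$y{\left(v,l \right)} = - \frac{20}{3} + \frac{4 l}{3}$ ($y{\left(v,l \right)} = \frac{4 \left(l - 5\right)}{3} = \frac{4 \left(-5 + l\right)}{3} = - \frac{20}{3} + \frac{4 l}{3}$)
$y{\left(-4,0 \right)} 2 \left(1 \cdot \frac{1}{15} + \frac{20}{1}\right) = \left(- \frac{20}{3} + \frac{4}{3} \cdot 0\right) 2 \left(1 \cdot \frac{1}{15} + \frac{20}{1}\right) = \left(- \frac{20}{3} + 0\right) 2 \left(1 \cdot \frac{1}{15} + 20 \cdot 1\right) = \left(- \frac{20}{3}\right) 2 \left(\frac{1}{15} + 20\right) = \left(- \frac{40}{3}\right) \frac{301}{15} = - \frac{2408}{9}$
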